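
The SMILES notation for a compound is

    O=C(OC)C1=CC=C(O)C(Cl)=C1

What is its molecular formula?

Walk through each heavy atom and fill implicit hydrogens from standard valence (C 4, N 3, O 2, S 2, halogen 1):
  atom 1: O, bond orders sum to 2 (valence 2) → 0 H
  atom 2: C, bond orders sum to 4 (valence 4) → 0 H
  atom 3: O, bond orders sum to 2 (valence 2) → 0 H
  atom 4: C, bond orders sum to 1 (valence 4) → 3 H
  atom 5: C, bond orders sum to 4 (valence 4) → 0 H
  atom 6: C, bond orders sum to 3 (valence 4) → 1 H
  atom 7: C, bond orders sum to 3 (valence 4) → 1 H
  atom 8: C, bond orders sum to 4 (valence 4) → 0 H
  atom 9: O, bond orders sum to 1 (valence 2) → 1 H
  atom 10: C, bond orders sum to 4 (valence 4) → 0 H
  atom 11: Cl (halogen, monovalent) → 0 H
  atom 12: C, bond orders sum to 3 (valence 4) → 1 H
Totals → C:8, H:7, Cl:1, O:3.
In Hill order: C8H7ClO3.

C8H7ClO3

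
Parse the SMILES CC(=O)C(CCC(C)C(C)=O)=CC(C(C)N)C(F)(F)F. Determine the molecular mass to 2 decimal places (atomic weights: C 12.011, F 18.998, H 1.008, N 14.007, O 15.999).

First, the molecular formula is C14H22F3NO2 (counting implicit H from valence).
  C: 14 × 12.011 = 168.154
  F: 3 × 18.998 = 56.994
  H: 22 × 1.008 = 22.176
  N: 1 × 14.007 = 14.007
  O: 2 × 15.999 = 31.998
Sum: 14×12.011 + 3×18.998 + 22×1.008 + 1×14.007 + 2×15.999 = 293.329 → 293.33 g/mol.

293.33 g/mol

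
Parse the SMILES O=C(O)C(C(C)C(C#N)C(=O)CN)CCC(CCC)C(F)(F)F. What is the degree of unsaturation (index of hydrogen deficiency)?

Molecular formula: C15H23F3N2O3.
DoU = (2C + 2 + N − H − X) / 2, where X is the halogen count and O/S are ignored.
    = (2·15 + 2 + 2 − 23 − 3) / 2 = 8 / 2 = 4.

4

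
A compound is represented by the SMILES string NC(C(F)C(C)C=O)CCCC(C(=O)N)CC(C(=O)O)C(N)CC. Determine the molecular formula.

C16H30FN3O4

Walk through each heavy atom and fill implicit hydrogens from standard valence (C 4, N 3, O 2, S 2, halogen 1):
  atom 1: N, bond orders sum to 1 (valence 3) → 2 H
  atom 2: C, bond orders sum to 3 (valence 4) → 1 H
  atom 3: C, bond orders sum to 3 (valence 4) → 1 H
  atom 4: F (halogen, monovalent) → 0 H
  atom 5: C, bond orders sum to 3 (valence 4) → 1 H
  atom 6: C, bond orders sum to 1 (valence 4) → 3 H
  atom 7: C, bond orders sum to 3 (valence 4) → 1 H
  atom 8: O, bond orders sum to 2 (valence 2) → 0 H
  atom 9: C, bond orders sum to 2 (valence 4) → 2 H
  atom 10: C, bond orders sum to 2 (valence 4) → 2 H
  atom 11: C, bond orders sum to 2 (valence 4) → 2 H
  atom 12: C, bond orders sum to 3 (valence 4) → 1 H
  atom 13: C, bond orders sum to 4 (valence 4) → 0 H
  atom 14: O, bond orders sum to 2 (valence 2) → 0 H
  atom 15: N, bond orders sum to 1 (valence 3) → 2 H
  atom 16: C, bond orders sum to 2 (valence 4) → 2 H
  atom 17: C, bond orders sum to 3 (valence 4) → 1 H
  atom 18: C, bond orders sum to 4 (valence 4) → 0 H
  atom 19: O, bond orders sum to 2 (valence 2) → 0 H
  atom 20: O, bond orders sum to 1 (valence 2) → 1 H
  atom 21: C, bond orders sum to 3 (valence 4) → 1 H
  atom 22: N, bond orders sum to 1 (valence 3) → 2 H
  atom 23: C, bond orders sum to 2 (valence 4) → 2 H
  atom 24: C, bond orders sum to 1 (valence 4) → 3 H
Totals → C:16, H:30, F:1, N:3, O:4.
In Hill order: C16H30FN3O4.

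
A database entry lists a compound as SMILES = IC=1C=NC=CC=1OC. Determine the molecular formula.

Walk through each heavy atom and fill implicit hydrogens from standard valence (C 4, N 3, O 2, S 2, halogen 1):
  atom 1: I (halogen, monovalent) → 0 H
  atom 2: C, bond orders sum to 4 (valence 4) → 0 H
  atom 3: C, bond orders sum to 3 (valence 4) → 1 H
  atom 4: N, bond orders sum to 3 (valence 3) → 0 H
  atom 5: C, bond orders sum to 3 (valence 4) → 1 H
  atom 6: C, bond orders sum to 3 (valence 4) → 1 H
  atom 7: C, bond orders sum to 4 (valence 4) → 0 H
  atom 8: O, bond orders sum to 2 (valence 2) → 0 H
  atom 9: C, bond orders sum to 1 (valence 4) → 3 H
Totals → C:6, H:6, I:1, N:1, O:1.
In Hill order: C6H6INO.

C6H6INO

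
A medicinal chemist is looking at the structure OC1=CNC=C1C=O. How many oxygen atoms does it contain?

2

Scan the SMILES for O atoms (remember two-letter symbols like Cl and Br are single atoms).
Oxygen count: 2.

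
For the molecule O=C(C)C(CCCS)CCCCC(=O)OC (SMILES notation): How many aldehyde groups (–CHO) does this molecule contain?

Scan the SMILES for the aldehyde motif — none present.
Groups that are present: 1 ester, 1 ketone, 1 thiol.

0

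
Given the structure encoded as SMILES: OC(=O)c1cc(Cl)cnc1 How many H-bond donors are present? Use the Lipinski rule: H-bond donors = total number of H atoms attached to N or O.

1

Donors: find every N or O and count the H atoms it carries.
  atom 1 (O): bond orders sum to 1 → 1 H
  atom 3 (O): bond orders sum to 2 → 0 H
  atom 9 (N): bond orders sum to 3 → 0 H
Lipinski HBD = 1.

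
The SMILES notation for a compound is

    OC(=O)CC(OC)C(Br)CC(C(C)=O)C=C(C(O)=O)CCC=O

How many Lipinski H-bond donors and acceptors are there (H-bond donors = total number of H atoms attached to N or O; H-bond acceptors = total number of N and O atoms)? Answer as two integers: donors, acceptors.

2, 7

Donors: find every N or O and count the H atoms it carries.
  atom 1 (O): bond orders sum to 1 → 1 H
  atom 3 (O): bond orders sum to 2 → 0 H
  atom 6 (O): bond orders sum to 2 → 0 H
  atom 14 (O): bond orders sum to 2 → 0 H
  atom 18 (O): bond orders sum to 1 → 1 H
  atom 19 (O): bond orders sum to 2 → 0 H
  atom 23 (O): bond orders sum to 2 → 0 H
Lipinski HBD = 2.
Acceptors: N atoms = 0, O atoms = 7 → HBA = 7.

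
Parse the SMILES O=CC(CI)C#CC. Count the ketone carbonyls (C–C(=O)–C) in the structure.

Scan the SMILES for the ketone motif — none present.
Groups that are present: 1 aldehyde, 1 alkyne.

0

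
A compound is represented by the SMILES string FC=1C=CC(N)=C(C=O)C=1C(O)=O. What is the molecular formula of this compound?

C8H6FNO3

Walk through each heavy atom and fill implicit hydrogens from standard valence (C 4, N 3, O 2, S 2, halogen 1):
  atom 1: F (halogen, monovalent) → 0 H
  atom 2: C, bond orders sum to 4 (valence 4) → 0 H
  atom 3: C, bond orders sum to 3 (valence 4) → 1 H
  atom 4: C, bond orders sum to 3 (valence 4) → 1 H
  atom 5: C, bond orders sum to 4 (valence 4) → 0 H
  atom 6: N, bond orders sum to 1 (valence 3) → 2 H
  atom 7: C, bond orders sum to 4 (valence 4) → 0 H
  atom 8: C, bond orders sum to 3 (valence 4) → 1 H
  atom 9: O, bond orders sum to 2 (valence 2) → 0 H
  atom 10: C, bond orders sum to 4 (valence 4) → 0 H
  atom 11: C, bond orders sum to 4 (valence 4) → 0 H
  atom 12: O, bond orders sum to 1 (valence 2) → 1 H
  atom 13: O, bond orders sum to 2 (valence 2) → 0 H
Totals → C:8, H:6, F:1, N:1, O:3.
In Hill order: C8H6FNO3.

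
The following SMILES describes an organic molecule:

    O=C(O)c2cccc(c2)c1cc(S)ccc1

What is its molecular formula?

Walk through each heavy atom and fill implicit hydrogens from standard valence (C 4, N 3, O 2, S 2, halogen 1); for lowercase aromatic atoms, an aromatic c carries 1 H when it has two neighbours and 0 H with three, and aromatic n carries 0 H:
  atom 1: O, bond orders sum to 2 (valence 2) → 0 H
  atom 2: C, bond orders sum to 4 (valence 4) → 0 H
  atom 3: O, bond orders sum to 1 (valence 2) → 1 H
  atom 4: aromatic c, 3 neighbours → 0 H
  atom 5: aromatic c, 2 neighbours → 1 H
  atom 6: aromatic c, 2 neighbours → 1 H
  atom 7: aromatic c, 2 neighbours → 1 H
  atom 8: aromatic c, 3 neighbours → 0 H
  atom 9: aromatic c, 2 neighbours → 1 H
  atom 10: aromatic c, 3 neighbours → 0 H
  atom 11: aromatic c, 2 neighbours → 1 H
  atom 12: aromatic c, 3 neighbours → 0 H
  atom 13: S, bond orders sum to 1 (valence 2) → 1 H
  atom 14: aromatic c, 2 neighbours → 1 H
  atom 15: aromatic c, 2 neighbours → 1 H
  atom 16: aromatic c, 2 neighbours → 1 H
Totals → C:13, H:10, O:2, S:1.
In Hill order: C13H10O2S.

C13H10O2S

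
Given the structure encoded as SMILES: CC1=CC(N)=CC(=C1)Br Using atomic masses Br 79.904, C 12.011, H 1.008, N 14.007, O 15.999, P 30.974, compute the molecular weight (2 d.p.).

First, the molecular formula is C7H8BrN (counting implicit H from valence).
  Br: 1 × 79.904 = 79.904
  C: 7 × 12.011 = 84.077
  H: 8 × 1.008 = 8.064
  N: 1 × 14.007 = 14.007
Sum: 1×79.904 + 7×12.011 + 8×1.008 + 1×14.007 = 186.052 → 186.05 g/mol.

186.05 g/mol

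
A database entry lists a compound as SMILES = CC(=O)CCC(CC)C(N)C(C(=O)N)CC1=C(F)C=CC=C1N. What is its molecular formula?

C17H26FN3O2

Walk through each heavy atom and fill implicit hydrogens from standard valence (C 4, N 3, O 2, S 2, halogen 1):
  atom 1: C, bond orders sum to 1 (valence 4) → 3 H
  atom 2: C, bond orders sum to 4 (valence 4) → 0 H
  atom 3: O, bond orders sum to 2 (valence 2) → 0 H
  atom 4: C, bond orders sum to 2 (valence 4) → 2 H
  atom 5: C, bond orders sum to 2 (valence 4) → 2 H
  atom 6: C, bond orders sum to 3 (valence 4) → 1 H
  atom 7: C, bond orders sum to 2 (valence 4) → 2 H
  atom 8: C, bond orders sum to 1 (valence 4) → 3 H
  atom 9: C, bond orders sum to 3 (valence 4) → 1 H
  atom 10: N, bond orders sum to 1 (valence 3) → 2 H
  atom 11: C, bond orders sum to 3 (valence 4) → 1 H
  atom 12: C, bond orders sum to 4 (valence 4) → 0 H
  atom 13: O, bond orders sum to 2 (valence 2) → 0 H
  atom 14: N, bond orders sum to 1 (valence 3) → 2 H
  atom 15: C, bond orders sum to 2 (valence 4) → 2 H
  atom 16: C, bond orders sum to 4 (valence 4) → 0 H
  atom 17: C, bond orders sum to 4 (valence 4) → 0 H
  atom 18: F (halogen, monovalent) → 0 H
  atom 19: C, bond orders sum to 3 (valence 4) → 1 H
  atom 20: C, bond orders sum to 3 (valence 4) → 1 H
  atom 21: C, bond orders sum to 3 (valence 4) → 1 H
  atom 22: C, bond orders sum to 4 (valence 4) → 0 H
  atom 23: N, bond orders sum to 1 (valence 3) → 2 H
Totals → C:17, H:26, F:1, N:3, O:2.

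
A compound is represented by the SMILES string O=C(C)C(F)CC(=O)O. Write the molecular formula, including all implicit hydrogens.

C5H7FO3

Walk through each heavy atom and fill implicit hydrogens from standard valence (C 4, N 3, O 2, S 2, halogen 1):
  atom 1: O, bond orders sum to 2 (valence 2) → 0 H
  atom 2: C, bond orders sum to 4 (valence 4) → 0 H
  atom 3: C, bond orders sum to 1 (valence 4) → 3 H
  atom 4: C, bond orders sum to 3 (valence 4) → 1 H
  atom 5: F (halogen, monovalent) → 0 H
  atom 6: C, bond orders sum to 2 (valence 4) → 2 H
  atom 7: C, bond orders sum to 4 (valence 4) → 0 H
  atom 8: O, bond orders sum to 2 (valence 2) → 0 H
  atom 9: O, bond orders sum to 1 (valence 2) → 1 H
Totals → C:5, H:7, F:1, O:3.
In Hill order: C5H7FO3.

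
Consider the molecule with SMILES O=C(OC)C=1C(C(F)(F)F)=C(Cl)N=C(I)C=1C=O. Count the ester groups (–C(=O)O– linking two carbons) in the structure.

1

The ester motif appears at heavy-atom position 2 in the SMILES.
Other groups present: 1 aldehyde.
Ester count: 1.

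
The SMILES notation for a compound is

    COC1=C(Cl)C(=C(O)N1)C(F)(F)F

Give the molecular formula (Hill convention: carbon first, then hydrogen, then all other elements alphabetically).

Walk through each heavy atom and fill implicit hydrogens from standard valence (C 4, N 3, O 2, S 2, halogen 1):
  atom 1: C, bond orders sum to 1 (valence 4) → 3 H
  atom 2: O, bond orders sum to 2 (valence 2) → 0 H
  atom 3: C, bond orders sum to 4 (valence 4) → 0 H
  atom 4: C, bond orders sum to 4 (valence 4) → 0 H
  atom 5: Cl (halogen, monovalent) → 0 H
  atom 6: C, bond orders sum to 4 (valence 4) → 0 H
  atom 7: C, bond orders sum to 4 (valence 4) → 0 H
  atom 8: O, bond orders sum to 1 (valence 2) → 1 H
  atom 9: N, bond orders sum to 2 (valence 3) → 1 H
  atom 10: C, bond orders sum to 4 (valence 4) → 0 H
  atom 11: F (halogen, monovalent) → 0 H
  atom 12: F (halogen, monovalent) → 0 H
  atom 13: F (halogen, monovalent) → 0 H
Totals → C:6, H:5, Cl:1, F:3, N:1, O:2.

C6H5ClF3NO2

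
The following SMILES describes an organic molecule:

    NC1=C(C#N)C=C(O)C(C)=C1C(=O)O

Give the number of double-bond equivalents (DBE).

7

Molecular formula: C9H8N2O3.
DoU = (2C + 2 + N − H − X) / 2, where X is the halogen count and O/S are ignored.
    = (2·9 + 2 + 2 − 8 − 0) / 2 = 14 / 2 = 7.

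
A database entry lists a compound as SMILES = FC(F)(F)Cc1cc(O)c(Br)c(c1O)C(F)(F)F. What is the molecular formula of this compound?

Walk through each heavy atom and fill implicit hydrogens from standard valence (C 4, N 3, O 2, S 2, halogen 1); for lowercase aromatic atoms, an aromatic c carries 1 H when it has two neighbours and 0 H with three, and aromatic n carries 0 H:
  atom 1: F (halogen, monovalent) → 0 H
  atom 2: C, bond orders sum to 4 (valence 4) → 0 H
  atom 3: F (halogen, monovalent) → 0 H
  atom 4: F (halogen, monovalent) → 0 H
  atom 5: C, bond orders sum to 2 (valence 4) → 2 H
  atom 6: aromatic c, 3 neighbours → 0 H
  atom 7: aromatic c, 2 neighbours → 1 H
  atom 8: aromatic c, 3 neighbours → 0 H
  atom 9: O, bond orders sum to 1 (valence 2) → 1 H
  atom 10: aromatic c, 3 neighbours → 0 H
  atom 11: Br (halogen, monovalent) → 0 H
  atom 12: aromatic c, 3 neighbours → 0 H
  atom 13: aromatic c, 3 neighbours → 0 H
  atom 14: O, bond orders sum to 1 (valence 2) → 1 H
  atom 15: C, bond orders sum to 4 (valence 4) → 0 H
  atom 16: F (halogen, monovalent) → 0 H
  atom 17: F (halogen, monovalent) → 0 H
  atom 18: F (halogen, monovalent) → 0 H
Totals → C:9, H:5, Br:1, F:6, O:2.

C9H5BrF6O2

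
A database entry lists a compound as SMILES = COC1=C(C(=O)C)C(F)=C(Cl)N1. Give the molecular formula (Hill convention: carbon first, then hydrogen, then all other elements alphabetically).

C7H7ClFNO2

Walk through each heavy atom and fill implicit hydrogens from standard valence (C 4, N 3, O 2, S 2, halogen 1):
  atom 1: C, bond orders sum to 1 (valence 4) → 3 H
  atom 2: O, bond orders sum to 2 (valence 2) → 0 H
  atom 3: C, bond orders sum to 4 (valence 4) → 0 H
  atom 4: C, bond orders sum to 4 (valence 4) → 0 H
  atom 5: C, bond orders sum to 4 (valence 4) → 0 H
  atom 6: O, bond orders sum to 2 (valence 2) → 0 H
  atom 7: C, bond orders sum to 1 (valence 4) → 3 H
  atom 8: C, bond orders sum to 4 (valence 4) → 0 H
  atom 9: F (halogen, monovalent) → 0 H
  atom 10: C, bond orders sum to 4 (valence 4) → 0 H
  atom 11: Cl (halogen, monovalent) → 0 H
  atom 12: N, bond orders sum to 2 (valence 3) → 1 H
Totals → C:7, H:7, Cl:1, F:1, N:1, O:2.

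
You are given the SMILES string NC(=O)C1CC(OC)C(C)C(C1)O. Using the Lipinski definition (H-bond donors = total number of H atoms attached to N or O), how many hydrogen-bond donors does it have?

3

Donors: find every N or O and count the H atoms it carries.
  atom 1 (N): bond orders sum to 1 → 2 H
  atom 3 (O): bond orders sum to 2 → 0 H
  atom 7 (O): bond orders sum to 2 → 0 H
  atom 13 (O): bond orders sum to 1 → 1 H
Lipinski HBD = 3.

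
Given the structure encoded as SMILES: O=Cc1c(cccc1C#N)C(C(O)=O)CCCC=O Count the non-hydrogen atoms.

Every atom symbol written in the SMILES (organic subset) is one heavy atom; implicit H are not written.
Heavy atoms by element → C:14, N:1, O:4.
Total: 19.

19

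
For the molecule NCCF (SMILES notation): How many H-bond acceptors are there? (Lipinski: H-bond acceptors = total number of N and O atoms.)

1

N atoms: 1; O atoms: 0.
Lipinski HBA = 1 + 0 = 1.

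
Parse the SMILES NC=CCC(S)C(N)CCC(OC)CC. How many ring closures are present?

In SMILES, each pair of matching ring-closure digits denotes one ring-closing bond; the number of such bonds equals the number of independent rings.
Ring-closure bonds here: 0.

0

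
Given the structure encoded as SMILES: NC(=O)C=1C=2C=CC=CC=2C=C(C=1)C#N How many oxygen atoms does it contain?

1

Scan the SMILES for O atoms (remember two-letter symbols like Cl and Br are single atoms).
Oxygen count: 1.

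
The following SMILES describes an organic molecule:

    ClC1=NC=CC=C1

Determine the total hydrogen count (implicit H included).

Walk through each heavy atom and fill implicit hydrogens from standard valence (C 4, N 3, O 2, S 2, halogen 1):
  atom 1: Cl (halogen, monovalent) → 0 H
  atom 2: C, bond orders sum to 4 (valence 4) → 0 H
  atom 3: N, bond orders sum to 3 (valence 3) → 0 H
  atom 4: C, bond orders sum to 3 (valence 4) → 1 H
  atom 5: C, bond orders sum to 3 (valence 4) → 1 H
  atom 6: C, bond orders sum to 3 (valence 4) → 1 H
  atom 7: C, bond orders sum to 3 (valence 4) → 1 H
Total hydrogens: 4.

4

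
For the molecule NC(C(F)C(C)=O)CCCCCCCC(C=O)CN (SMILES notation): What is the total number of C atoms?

Count every carbon token in the SMILES (each C, including those in ring-closure positions and inside branches).
Carbon count: 14.

14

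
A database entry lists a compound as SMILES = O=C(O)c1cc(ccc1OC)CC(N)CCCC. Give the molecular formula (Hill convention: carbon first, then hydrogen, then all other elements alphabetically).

Walk through each heavy atom and fill implicit hydrogens from standard valence (C 4, N 3, O 2, S 2, halogen 1); for lowercase aromatic atoms, an aromatic c carries 1 H when it has two neighbours and 0 H with three, and aromatic n carries 0 H:
  atom 1: O, bond orders sum to 2 (valence 2) → 0 H
  atom 2: C, bond orders sum to 4 (valence 4) → 0 H
  atom 3: O, bond orders sum to 1 (valence 2) → 1 H
  atom 4: aromatic c, 3 neighbours → 0 H
  atom 5: aromatic c, 2 neighbours → 1 H
  atom 6: aromatic c, 3 neighbours → 0 H
  atom 7: aromatic c, 2 neighbours → 1 H
  atom 8: aromatic c, 2 neighbours → 1 H
  atom 9: aromatic c, 3 neighbours → 0 H
  atom 10: O, bond orders sum to 2 (valence 2) → 0 H
  atom 11: C, bond orders sum to 1 (valence 4) → 3 H
  atom 12: C, bond orders sum to 2 (valence 4) → 2 H
  atom 13: C, bond orders sum to 3 (valence 4) → 1 H
  atom 14: N, bond orders sum to 1 (valence 3) → 2 H
  atom 15: C, bond orders sum to 2 (valence 4) → 2 H
  atom 16: C, bond orders sum to 2 (valence 4) → 2 H
  atom 17: C, bond orders sum to 2 (valence 4) → 2 H
  atom 18: C, bond orders sum to 1 (valence 4) → 3 H
Totals → C:14, H:21, N:1, O:3.
In Hill order: C14H21NO3.

C14H21NO3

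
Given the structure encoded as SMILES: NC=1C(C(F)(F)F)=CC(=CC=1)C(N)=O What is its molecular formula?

Walk through each heavy atom and fill implicit hydrogens from standard valence (C 4, N 3, O 2, S 2, halogen 1):
  atom 1: N, bond orders sum to 1 (valence 3) → 2 H
  atom 2: C, bond orders sum to 4 (valence 4) → 0 H
  atom 3: C, bond orders sum to 4 (valence 4) → 0 H
  atom 4: C, bond orders sum to 4 (valence 4) → 0 H
  atom 5: F (halogen, monovalent) → 0 H
  atom 6: F (halogen, monovalent) → 0 H
  atom 7: F (halogen, monovalent) → 0 H
  atom 8: C, bond orders sum to 3 (valence 4) → 1 H
  atom 9: C, bond orders sum to 4 (valence 4) → 0 H
  atom 10: C, bond orders sum to 3 (valence 4) → 1 H
  atom 11: C, bond orders sum to 3 (valence 4) → 1 H
  atom 12: C, bond orders sum to 4 (valence 4) → 0 H
  atom 13: N, bond orders sum to 1 (valence 3) → 2 H
  atom 14: O, bond orders sum to 2 (valence 2) → 0 H
Totals → C:8, H:7, F:3, N:2, O:1.
In Hill order: C8H7F3N2O.

C8H7F3N2O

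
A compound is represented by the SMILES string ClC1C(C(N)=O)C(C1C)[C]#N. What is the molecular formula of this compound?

Walk through each heavy atom and fill implicit hydrogens from standard valence (C 4, N 3, O 2, S 2, halogen 1):
  atom 1: Cl (halogen, monovalent) → 0 H
  atom 2: C, bond orders sum to 3 (valence 4) → 1 H
  atom 3: C, bond orders sum to 3 (valence 4) → 1 H
  atom 4: C, bond orders sum to 4 (valence 4) → 0 H
  atom 5: N, bond orders sum to 1 (valence 3) → 2 H
  atom 6: O, bond orders sum to 2 (valence 2) → 0 H
  atom 7: C, bond orders sum to 3 (valence 4) → 1 H
  atom 8: C, bond orders sum to 3 (valence 4) → 1 H
  atom 9: C, bond orders sum to 1 (valence 4) → 3 H
  atom 10: C with explicit H count 0
  atom 11: N, bond orders sum to 3 (valence 3) → 0 H
Totals → C:7, H:9, Cl:1, N:2, O:1.

C7H9ClN2O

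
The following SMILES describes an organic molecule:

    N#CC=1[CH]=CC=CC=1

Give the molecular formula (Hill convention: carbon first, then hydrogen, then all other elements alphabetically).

Walk through each heavy atom and fill implicit hydrogens from standard valence (C 4, N 3, O 2, S 2, halogen 1):
  atom 1: N, bond orders sum to 3 (valence 3) → 0 H
  atom 2: C, bond orders sum to 4 (valence 4) → 0 H
  atom 3: C, bond orders sum to 4 (valence 4) → 0 H
  atom 4: C with explicit H count 1
  atom 5: C, bond orders sum to 3 (valence 4) → 1 H
  atom 6: C, bond orders sum to 3 (valence 4) → 1 H
  atom 7: C, bond orders sum to 3 (valence 4) → 1 H
  atom 8: C, bond orders sum to 3 (valence 4) → 1 H
Totals → C:7, H:5, N:1.
In Hill order: C7H5N.

C7H5N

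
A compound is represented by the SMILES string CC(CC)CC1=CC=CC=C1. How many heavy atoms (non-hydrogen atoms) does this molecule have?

11

Every atom symbol written in the SMILES (organic subset) is one heavy atom; implicit H are not written.
Heavy atoms by element → C:11.
Total: 11.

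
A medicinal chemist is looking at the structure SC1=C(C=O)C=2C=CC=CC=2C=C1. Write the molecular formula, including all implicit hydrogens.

Walk through each heavy atom and fill implicit hydrogens from standard valence (C 4, N 3, O 2, S 2, halogen 1):
  atom 1: S, bond orders sum to 1 (valence 2) → 1 H
  atom 2: C, bond orders sum to 4 (valence 4) → 0 H
  atom 3: C, bond orders sum to 4 (valence 4) → 0 H
  atom 4: C, bond orders sum to 3 (valence 4) → 1 H
  atom 5: O, bond orders sum to 2 (valence 2) → 0 H
  atom 6: C, bond orders sum to 4 (valence 4) → 0 H
  atom 7: C, bond orders sum to 3 (valence 4) → 1 H
  atom 8: C, bond orders sum to 3 (valence 4) → 1 H
  atom 9: C, bond orders sum to 3 (valence 4) → 1 H
  atom 10: C, bond orders sum to 3 (valence 4) → 1 H
  atom 11: C, bond orders sum to 4 (valence 4) → 0 H
  atom 12: C, bond orders sum to 3 (valence 4) → 1 H
  atom 13: C, bond orders sum to 3 (valence 4) → 1 H
Totals → C:11, H:8, O:1, S:1.

C11H8OS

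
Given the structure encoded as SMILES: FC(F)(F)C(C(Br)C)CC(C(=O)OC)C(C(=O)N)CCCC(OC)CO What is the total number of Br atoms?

1

Scan the SMILES for Br atoms (remember two-letter symbols like Cl and Br are single atoms).
Bromine count: 1.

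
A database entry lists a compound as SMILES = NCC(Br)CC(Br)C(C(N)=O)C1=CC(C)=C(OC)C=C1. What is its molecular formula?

Walk through each heavy atom and fill implicit hydrogens from standard valence (C 4, N 3, O 2, S 2, halogen 1):
  atom 1: N, bond orders sum to 1 (valence 3) → 2 H
  atom 2: C, bond orders sum to 2 (valence 4) → 2 H
  atom 3: C, bond orders sum to 3 (valence 4) → 1 H
  atom 4: Br (halogen, monovalent) → 0 H
  atom 5: C, bond orders sum to 2 (valence 4) → 2 H
  atom 6: C, bond orders sum to 3 (valence 4) → 1 H
  atom 7: Br (halogen, monovalent) → 0 H
  atom 8: C, bond orders sum to 3 (valence 4) → 1 H
  atom 9: C, bond orders sum to 4 (valence 4) → 0 H
  atom 10: N, bond orders sum to 1 (valence 3) → 2 H
  atom 11: O, bond orders sum to 2 (valence 2) → 0 H
  atom 12: C, bond orders sum to 4 (valence 4) → 0 H
  atom 13: C, bond orders sum to 3 (valence 4) → 1 H
  atom 14: C, bond orders sum to 4 (valence 4) → 0 H
  atom 15: C, bond orders sum to 1 (valence 4) → 3 H
  atom 16: C, bond orders sum to 4 (valence 4) → 0 H
  atom 17: O, bond orders sum to 2 (valence 2) → 0 H
  atom 18: C, bond orders sum to 1 (valence 4) → 3 H
  atom 19: C, bond orders sum to 3 (valence 4) → 1 H
  atom 20: C, bond orders sum to 3 (valence 4) → 1 H
Totals → C:14, H:20, Br:2, N:2, O:2.
In Hill order: C14H20Br2N2O2.

C14H20Br2N2O2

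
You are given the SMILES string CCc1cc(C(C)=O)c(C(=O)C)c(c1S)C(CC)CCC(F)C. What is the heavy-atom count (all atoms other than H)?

Every atom symbol written in the SMILES (organic subset) is one heavy atom; implicit H are not written.
Heavy atoms by element → C:19, F:1, O:2, S:1.
Total: 23.

23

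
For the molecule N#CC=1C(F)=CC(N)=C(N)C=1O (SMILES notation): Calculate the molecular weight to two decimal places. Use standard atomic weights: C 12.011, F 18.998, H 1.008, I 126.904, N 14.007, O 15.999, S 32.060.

First, the molecular formula is C7H6FN3O (counting implicit H from valence).
  C: 7 × 12.011 = 84.077
  F: 1 × 18.998 = 18.998
  H: 6 × 1.008 = 6.048
  N: 3 × 14.007 = 42.021
  O: 1 × 15.999 = 15.999
Sum: 7×12.011 + 1×18.998 + 6×1.008 + 3×14.007 + 1×15.999 = 167.143 → 167.14 g/mol.

167.14 g/mol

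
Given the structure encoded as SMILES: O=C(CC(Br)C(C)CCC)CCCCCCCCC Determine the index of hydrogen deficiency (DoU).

Degree of unsaturation = (number of rings) + (number of π bonds).
Ring closures in the SMILES: 0.
π bonds: 1 double bond (each 1 DoU) → 1 DoU from unsaturation.
Total DoU = 0 + 1 = 1.

1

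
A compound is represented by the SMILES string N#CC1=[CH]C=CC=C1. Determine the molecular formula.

C7H5N

Walk through each heavy atom and fill implicit hydrogens from standard valence (C 4, N 3, O 2, S 2, halogen 1):
  atom 1: N, bond orders sum to 3 (valence 3) → 0 H
  atom 2: C, bond orders sum to 4 (valence 4) → 0 H
  atom 3: C, bond orders sum to 4 (valence 4) → 0 H
  atom 4: C with explicit H count 1
  atom 5: C, bond orders sum to 3 (valence 4) → 1 H
  atom 6: C, bond orders sum to 3 (valence 4) → 1 H
  atom 7: C, bond orders sum to 3 (valence 4) → 1 H
  atom 8: C, bond orders sum to 3 (valence 4) → 1 H
Totals → C:7, H:5, N:1.
In Hill order: C7H5N.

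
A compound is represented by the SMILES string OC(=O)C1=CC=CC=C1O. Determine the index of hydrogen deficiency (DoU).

Molecular formula: C7H6O3.
DoU = (2C + 2 + N − H − X) / 2, where X is the halogen count and O/S are ignored.
    = (2·7 + 2 + 0 − 6 − 0) / 2 = 10 / 2 = 5.

5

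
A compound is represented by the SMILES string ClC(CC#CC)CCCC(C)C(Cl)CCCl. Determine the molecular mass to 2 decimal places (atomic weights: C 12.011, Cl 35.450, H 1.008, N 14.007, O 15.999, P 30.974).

283.66 g/mol

First, the molecular formula is C13H21Cl3 (counting implicit H from valence).
  C: 13 × 12.011 = 156.143
  Cl: 3 × 35.450 = 106.350
  H: 21 × 1.008 = 21.168
Sum: 13×12.011 + 3×35.450 + 21×1.008 = 283.661 → 283.66 g/mol.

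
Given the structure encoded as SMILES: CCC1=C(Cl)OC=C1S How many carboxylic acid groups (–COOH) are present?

Scan the SMILES for the carboxylic acid motif — none present.
Groups that are present: 1 thiol.

0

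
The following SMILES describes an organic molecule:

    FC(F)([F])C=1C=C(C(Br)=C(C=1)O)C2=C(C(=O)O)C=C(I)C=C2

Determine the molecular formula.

C14H7BrF3IO3

Walk through each heavy atom and fill implicit hydrogens from standard valence (C 4, N 3, O 2, S 2, halogen 1):
  atom 1: F (halogen, monovalent) → 0 H
  atom 2: C, bond orders sum to 4 (valence 4) → 0 H
  atom 3: F (halogen, monovalent) → 0 H
  atom 4: F with explicit H count 0
  atom 5: C, bond orders sum to 4 (valence 4) → 0 H
  atom 6: C, bond orders sum to 3 (valence 4) → 1 H
  atom 7: C, bond orders sum to 4 (valence 4) → 0 H
  atom 8: C, bond orders sum to 4 (valence 4) → 0 H
  atom 9: Br (halogen, monovalent) → 0 H
  atom 10: C, bond orders sum to 4 (valence 4) → 0 H
  atom 11: C, bond orders sum to 3 (valence 4) → 1 H
  atom 12: O, bond orders sum to 1 (valence 2) → 1 H
  atom 13: C, bond orders sum to 4 (valence 4) → 0 H
  atom 14: C, bond orders sum to 4 (valence 4) → 0 H
  atom 15: C, bond orders sum to 4 (valence 4) → 0 H
  atom 16: O, bond orders sum to 2 (valence 2) → 0 H
  atom 17: O, bond orders sum to 1 (valence 2) → 1 H
  atom 18: C, bond orders sum to 3 (valence 4) → 1 H
  atom 19: C, bond orders sum to 4 (valence 4) → 0 H
  atom 20: I (halogen, monovalent) → 0 H
  atom 21: C, bond orders sum to 3 (valence 4) → 1 H
  atom 22: C, bond orders sum to 3 (valence 4) → 1 H
Totals → C:14, H:7, Br:1, F:3, I:1, O:3.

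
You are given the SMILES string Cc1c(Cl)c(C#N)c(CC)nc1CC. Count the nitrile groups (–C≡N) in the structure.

1

The nitrile motif appears at heavy-atom position 6 in the SMILES.
Nitrile count: 1.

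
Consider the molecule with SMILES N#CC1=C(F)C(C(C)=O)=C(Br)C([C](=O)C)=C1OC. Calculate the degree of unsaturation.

8

Degree of unsaturation = (number of rings) + (number of π bonds).
Ring closures in the SMILES: 1.
π bonds: 5 double bonds (each 1 DoU), 1 triple bond (each 2 DoU) → 7 DoU from unsaturation.
Total DoU = 1 + 7 = 8.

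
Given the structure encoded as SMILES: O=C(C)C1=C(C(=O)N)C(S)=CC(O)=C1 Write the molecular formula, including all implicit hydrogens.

Walk through each heavy atom and fill implicit hydrogens from standard valence (C 4, N 3, O 2, S 2, halogen 1):
  atom 1: O, bond orders sum to 2 (valence 2) → 0 H
  atom 2: C, bond orders sum to 4 (valence 4) → 0 H
  atom 3: C, bond orders sum to 1 (valence 4) → 3 H
  atom 4: C, bond orders sum to 4 (valence 4) → 0 H
  atom 5: C, bond orders sum to 4 (valence 4) → 0 H
  atom 6: C, bond orders sum to 4 (valence 4) → 0 H
  atom 7: O, bond orders sum to 2 (valence 2) → 0 H
  atom 8: N, bond orders sum to 1 (valence 3) → 2 H
  atom 9: C, bond orders sum to 4 (valence 4) → 0 H
  atom 10: S, bond orders sum to 1 (valence 2) → 1 H
  atom 11: C, bond orders sum to 3 (valence 4) → 1 H
  atom 12: C, bond orders sum to 4 (valence 4) → 0 H
  atom 13: O, bond orders sum to 1 (valence 2) → 1 H
  atom 14: C, bond orders sum to 3 (valence 4) → 1 H
Totals → C:9, H:9, N:1, O:3, S:1.
In Hill order: C9H9NO3S.

C9H9NO3S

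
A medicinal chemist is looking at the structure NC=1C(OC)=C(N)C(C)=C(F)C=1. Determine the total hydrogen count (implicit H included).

Walk through each heavy atom and fill implicit hydrogens from standard valence (C 4, N 3, O 2, S 2, halogen 1):
  atom 1: N, bond orders sum to 1 (valence 3) → 2 H
  atom 2: C, bond orders sum to 4 (valence 4) → 0 H
  atom 3: C, bond orders sum to 4 (valence 4) → 0 H
  atom 4: O, bond orders sum to 2 (valence 2) → 0 H
  atom 5: C, bond orders sum to 1 (valence 4) → 3 H
  atom 6: C, bond orders sum to 4 (valence 4) → 0 H
  atom 7: N, bond orders sum to 1 (valence 3) → 2 H
  atom 8: C, bond orders sum to 4 (valence 4) → 0 H
  atom 9: C, bond orders sum to 1 (valence 4) → 3 H
  atom 10: C, bond orders sum to 4 (valence 4) → 0 H
  atom 11: F (halogen, monovalent) → 0 H
  atom 12: C, bond orders sum to 3 (valence 4) → 1 H
Total hydrogens: 11.

11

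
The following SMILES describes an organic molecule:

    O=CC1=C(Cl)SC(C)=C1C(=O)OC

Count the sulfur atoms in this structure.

Scan the SMILES for S atoms (remember two-letter symbols like Cl and Br are single atoms).
Sulfur count: 1.

1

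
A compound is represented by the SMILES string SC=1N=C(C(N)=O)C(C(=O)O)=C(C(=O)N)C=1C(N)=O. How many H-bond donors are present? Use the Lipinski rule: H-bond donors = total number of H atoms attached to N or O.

7

Donors: find every N or O and count the H atoms it carries.
  atom 3 (N): bond orders sum to 3 → 0 H
  atom 6 (N): bond orders sum to 1 → 2 H
  atom 7 (O): bond orders sum to 2 → 0 H
  atom 10 (O): bond orders sum to 2 → 0 H
  atom 11 (O): bond orders sum to 1 → 1 H
  atom 14 (O): bond orders sum to 2 → 0 H
  atom 15 (N): bond orders sum to 1 → 2 H
  atom 18 (N): bond orders sum to 1 → 2 H
  atom 19 (O): bond orders sum to 2 → 0 H
Lipinski HBD = 7.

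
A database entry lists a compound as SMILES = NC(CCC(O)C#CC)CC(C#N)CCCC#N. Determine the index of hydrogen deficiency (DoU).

6

Molecular formula: C14H21N3O.
DoU = (2C + 2 + N − H − X) / 2, where X is the halogen count and O/S are ignored.
    = (2·14 + 2 + 3 − 21 − 0) / 2 = 12 / 2 = 6.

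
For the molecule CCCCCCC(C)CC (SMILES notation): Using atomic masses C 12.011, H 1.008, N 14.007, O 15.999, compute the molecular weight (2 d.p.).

142.29 g/mol

First, the molecular formula is C10H22 (counting implicit H from valence).
  C: 10 × 12.011 = 120.110
  H: 22 × 1.008 = 22.176
Sum: 10×12.011 + 22×1.008 = 142.286 → 142.29 g/mol.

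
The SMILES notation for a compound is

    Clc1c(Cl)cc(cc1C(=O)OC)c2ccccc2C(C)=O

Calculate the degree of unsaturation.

Molecular formula: C16H12Cl2O3.
DoU = (2C + 2 + N − H − X) / 2, where X is the halogen count and O/S are ignored.
    = (2·16 + 2 + 0 − 12 − 2) / 2 = 20 / 2 = 10.

10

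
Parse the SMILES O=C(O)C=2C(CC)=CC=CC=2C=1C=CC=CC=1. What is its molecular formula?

C15H14O2

Walk through each heavy atom and fill implicit hydrogens from standard valence (C 4, N 3, O 2, S 2, halogen 1):
  atom 1: O, bond orders sum to 2 (valence 2) → 0 H
  atom 2: C, bond orders sum to 4 (valence 4) → 0 H
  atom 3: O, bond orders sum to 1 (valence 2) → 1 H
  atom 4: C, bond orders sum to 4 (valence 4) → 0 H
  atom 5: C, bond orders sum to 4 (valence 4) → 0 H
  atom 6: C, bond orders sum to 2 (valence 4) → 2 H
  atom 7: C, bond orders sum to 1 (valence 4) → 3 H
  atom 8: C, bond orders sum to 3 (valence 4) → 1 H
  atom 9: C, bond orders sum to 3 (valence 4) → 1 H
  atom 10: C, bond orders sum to 3 (valence 4) → 1 H
  atom 11: C, bond orders sum to 4 (valence 4) → 0 H
  atom 12: C, bond orders sum to 4 (valence 4) → 0 H
  atom 13: C, bond orders sum to 3 (valence 4) → 1 H
  atom 14: C, bond orders sum to 3 (valence 4) → 1 H
  atom 15: C, bond orders sum to 3 (valence 4) → 1 H
  atom 16: C, bond orders sum to 3 (valence 4) → 1 H
  atom 17: C, bond orders sum to 3 (valence 4) → 1 H
Totals → C:15, H:14, O:2.
In Hill order: C15H14O2.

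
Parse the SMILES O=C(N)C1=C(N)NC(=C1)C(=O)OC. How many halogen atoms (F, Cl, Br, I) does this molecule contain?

Scan the SMILES for the halogen motif — none present.
Groups that are present: 1 amide, 1 ester, 1 primary amine.

0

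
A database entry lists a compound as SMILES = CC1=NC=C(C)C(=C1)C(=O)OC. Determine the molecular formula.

C9H11NO2

Walk through each heavy atom and fill implicit hydrogens from standard valence (C 4, N 3, O 2, S 2, halogen 1):
  atom 1: C, bond orders sum to 1 (valence 4) → 3 H
  atom 2: C, bond orders sum to 4 (valence 4) → 0 H
  atom 3: N, bond orders sum to 3 (valence 3) → 0 H
  atom 4: C, bond orders sum to 3 (valence 4) → 1 H
  atom 5: C, bond orders sum to 4 (valence 4) → 0 H
  atom 6: C, bond orders sum to 1 (valence 4) → 3 H
  atom 7: C, bond orders sum to 4 (valence 4) → 0 H
  atom 8: C, bond orders sum to 3 (valence 4) → 1 H
  atom 9: C, bond orders sum to 4 (valence 4) → 0 H
  atom 10: O, bond orders sum to 2 (valence 2) → 0 H
  atom 11: O, bond orders sum to 2 (valence 2) → 0 H
  atom 12: C, bond orders sum to 1 (valence 4) → 3 H
Totals → C:9, H:11, N:1, O:2.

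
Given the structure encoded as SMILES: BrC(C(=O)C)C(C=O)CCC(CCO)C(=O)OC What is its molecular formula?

Walk through each heavy atom and fill implicit hydrogens from standard valence (C 4, N 3, O 2, S 2, halogen 1):
  atom 1: Br (halogen, monovalent) → 0 H
  atom 2: C, bond orders sum to 3 (valence 4) → 1 H
  atom 3: C, bond orders sum to 4 (valence 4) → 0 H
  atom 4: O, bond orders sum to 2 (valence 2) → 0 H
  atom 5: C, bond orders sum to 1 (valence 4) → 3 H
  atom 6: C, bond orders sum to 3 (valence 4) → 1 H
  atom 7: C, bond orders sum to 3 (valence 4) → 1 H
  atom 8: O, bond orders sum to 2 (valence 2) → 0 H
  atom 9: C, bond orders sum to 2 (valence 4) → 2 H
  atom 10: C, bond orders sum to 2 (valence 4) → 2 H
  atom 11: C, bond orders sum to 3 (valence 4) → 1 H
  atom 12: C, bond orders sum to 2 (valence 4) → 2 H
  atom 13: C, bond orders sum to 2 (valence 4) → 2 H
  atom 14: O, bond orders sum to 1 (valence 2) → 1 H
  atom 15: C, bond orders sum to 4 (valence 4) → 0 H
  atom 16: O, bond orders sum to 2 (valence 2) → 0 H
  atom 17: O, bond orders sum to 2 (valence 2) → 0 H
  atom 18: C, bond orders sum to 1 (valence 4) → 3 H
Totals → C:12, H:19, Br:1, O:5.

C12H19BrO5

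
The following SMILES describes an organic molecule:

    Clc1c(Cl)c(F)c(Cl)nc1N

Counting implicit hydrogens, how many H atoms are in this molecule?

2

Walk through each heavy atom and fill implicit hydrogens from standard valence (C 4, N 3, O 2, S 2, halogen 1); for lowercase aromatic atoms, an aromatic c carries 1 H when it has two neighbours and 0 H with three, and aromatic n carries 0 H:
  atom 1: Cl (halogen, monovalent) → 0 H
  atom 2: aromatic c, 3 neighbours → 0 H
  atom 3: aromatic c, 3 neighbours → 0 H
  atom 4: Cl (halogen, monovalent) → 0 H
  atom 5: aromatic c, 3 neighbours → 0 H
  atom 6: F (halogen, monovalent) → 0 H
  atom 7: aromatic c, 3 neighbours → 0 H
  atom 8: Cl (halogen, monovalent) → 0 H
  atom 9: aromatic n, 2 neighbours → 0 H
  atom 10: aromatic c, 3 neighbours → 0 H
  atom 11: N, bond orders sum to 1 (valence 3) → 2 H
Total hydrogens: 2.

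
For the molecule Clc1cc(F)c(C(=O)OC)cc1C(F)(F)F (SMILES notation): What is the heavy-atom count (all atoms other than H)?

Every atom symbol written in the SMILES (organic subset) is one heavy atom; implicit H are not written.
Heavy atoms by element → C:9, Cl:1, F:4, O:2.
Total: 16.

16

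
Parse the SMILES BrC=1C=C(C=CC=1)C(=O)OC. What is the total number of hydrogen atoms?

Walk through each heavy atom and fill implicit hydrogens from standard valence (C 4, N 3, O 2, S 2, halogen 1):
  atom 1: Br (halogen, monovalent) → 0 H
  atom 2: C, bond orders sum to 4 (valence 4) → 0 H
  atom 3: C, bond orders sum to 3 (valence 4) → 1 H
  atom 4: C, bond orders sum to 4 (valence 4) → 0 H
  atom 5: C, bond orders sum to 3 (valence 4) → 1 H
  atom 6: C, bond orders sum to 3 (valence 4) → 1 H
  atom 7: C, bond orders sum to 3 (valence 4) → 1 H
  atom 8: C, bond orders sum to 4 (valence 4) → 0 H
  atom 9: O, bond orders sum to 2 (valence 2) → 0 H
  atom 10: O, bond orders sum to 2 (valence 2) → 0 H
  atom 11: C, bond orders sum to 1 (valence 4) → 3 H
Total hydrogens: 7.

7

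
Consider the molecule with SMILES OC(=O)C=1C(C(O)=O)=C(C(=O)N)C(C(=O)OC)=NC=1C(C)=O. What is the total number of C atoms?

12

Count every carbon token in the SMILES (each C, including those in ring-closure positions and inside branches).
Carbon count: 12.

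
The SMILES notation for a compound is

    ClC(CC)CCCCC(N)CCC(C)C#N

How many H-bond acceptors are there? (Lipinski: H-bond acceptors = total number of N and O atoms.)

2

N atoms: 2; O atoms: 0.
Lipinski HBA = 2 + 0 = 2.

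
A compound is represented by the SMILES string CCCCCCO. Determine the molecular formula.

C6H14O

Walk through each heavy atom and fill implicit hydrogens from standard valence (C 4, N 3, O 2, S 2, halogen 1):
  atom 1: C, bond orders sum to 1 (valence 4) → 3 H
  atom 2: C, bond orders sum to 2 (valence 4) → 2 H
  atom 3: C, bond orders sum to 2 (valence 4) → 2 H
  atom 4: C, bond orders sum to 2 (valence 4) → 2 H
  atom 5: C, bond orders sum to 2 (valence 4) → 2 H
  atom 6: C, bond orders sum to 2 (valence 4) → 2 H
  atom 7: O, bond orders sum to 1 (valence 2) → 1 H
Totals → C:6, H:14, O:1.
In Hill order: C6H14O.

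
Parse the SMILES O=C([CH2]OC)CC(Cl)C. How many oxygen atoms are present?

2

Scan the SMILES for O atoms (remember two-letter symbols like Cl and Br are single atoms).
Oxygen count: 2.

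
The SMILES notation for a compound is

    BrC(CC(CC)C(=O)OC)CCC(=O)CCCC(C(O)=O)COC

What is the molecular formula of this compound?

Walk through each heavy atom and fill implicit hydrogens from standard valence (C 4, N 3, O 2, S 2, halogen 1):
  atom 1: Br (halogen, monovalent) → 0 H
  atom 2: C, bond orders sum to 3 (valence 4) → 1 H
  atom 3: C, bond orders sum to 2 (valence 4) → 2 H
  atom 4: C, bond orders sum to 3 (valence 4) → 1 H
  atom 5: C, bond orders sum to 2 (valence 4) → 2 H
  atom 6: C, bond orders sum to 1 (valence 4) → 3 H
  atom 7: C, bond orders sum to 4 (valence 4) → 0 H
  atom 8: O, bond orders sum to 2 (valence 2) → 0 H
  atom 9: O, bond orders sum to 2 (valence 2) → 0 H
  atom 10: C, bond orders sum to 1 (valence 4) → 3 H
  atom 11: C, bond orders sum to 2 (valence 4) → 2 H
  atom 12: C, bond orders sum to 2 (valence 4) → 2 H
  atom 13: C, bond orders sum to 4 (valence 4) → 0 H
  atom 14: O, bond orders sum to 2 (valence 2) → 0 H
  atom 15: C, bond orders sum to 2 (valence 4) → 2 H
  atom 16: C, bond orders sum to 2 (valence 4) → 2 H
  atom 17: C, bond orders sum to 2 (valence 4) → 2 H
  atom 18: C, bond orders sum to 3 (valence 4) → 1 H
  atom 19: C, bond orders sum to 4 (valence 4) → 0 H
  atom 20: O, bond orders sum to 1 (valence 2) → 1 H
  atom 21: O, bond orders sum to 2 (valence 2) → 0 H
  atom 22: C, bond orders sum to 2 (valence 4) → 2 H
  atom 23: O, bond orders sum to 2 (valence 2) → 0 H
  atom 24: C, bond orders sum to 1 (valence 4) → 3 H
Totals → C:17, H:29, Br:1, O:6.
In Hill order: C17H29BrO6.

C17H29BrO6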